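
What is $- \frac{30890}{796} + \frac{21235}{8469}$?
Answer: $- \frac{122352175}{3370662} \approx -36.299$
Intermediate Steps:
$- \frac{30890}{796} + \frac{21235}{8469} = \left(-30890\right) \frac{1}{796} + 21235 \cdot \frac{1}{8469} = - \frac{15445}{398} + \frac{21235}{8469} = - \frac{122352175}{3370662}$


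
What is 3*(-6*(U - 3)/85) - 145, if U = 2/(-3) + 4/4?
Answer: -12277/85 ≈ -144.44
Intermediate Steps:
U = 1/3 (U = 2*(-1/3) + 4*(1/4) = -2/3 + 1 = 1/3 ≈ 0.33333)
3*(-6*(U - 3)/85) - 145 = 3*(-6*(1/3 - 3)/85) - 145 = 3*(-6*(-8/3)*(1/85)) - 145 = 3*(16*(1/85)) - 145 = 3*(16/85) - 145 = 48/85 - 145 = -12277/85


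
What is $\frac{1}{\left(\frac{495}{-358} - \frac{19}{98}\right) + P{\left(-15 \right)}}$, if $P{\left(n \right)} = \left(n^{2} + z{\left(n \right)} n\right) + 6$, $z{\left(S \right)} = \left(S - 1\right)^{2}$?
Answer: $- \frac{8771}{31668367} \approx -0.00027696$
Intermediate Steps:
$z{\left(S \right)} = \left(-1 + S\right)^{2}$
$P{\left(n \right)} = 6 + n^{2} + n \left(-1 + n\right)^{2}$ ($P{\left(n \right)} = \left(n^{2} + \left(-1 + n\right)^{2} n\right) + 6 = \left(n^{2} + n \left(-1 + n\right)^{2}\right) + 6 = 6 + n^{2} + n \left(-1 + n\right)^{2}$)
$\frac{1}{\left(\frac{495}{-358} - \frac{19}{98}\right) + P{\left(-15 \right)}} = \frac{1}{\left(\frac{495}{-358} - \frac{19}{98}\right) + \left(6 - 15 + \left(-15\right)^{3} - \left(-15\right)^{2}\right)} = \frac{1}{\left(495 \left(- \frac{1}{358}\right) - \frac{19}{98}\right) - 3609} = \frac{1}{\left(- \frac{495}{358} - \frac{19}{98}\right) - 3609} = \frac{1}{- \frac{13828}{8771} - 3609} = \frac{1}{- \frac{31668367}{8771}} = - \frac{8771}{31668367}$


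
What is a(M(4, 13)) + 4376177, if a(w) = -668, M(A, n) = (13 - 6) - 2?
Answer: 4375509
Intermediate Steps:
M(A, n) = 5 (M(A, n) = 7 - 2 = 5)
a(M(4, 13)) + 4376177 = -668 + 4376177 = 4375509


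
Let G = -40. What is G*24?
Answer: -960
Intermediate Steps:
G*24 = -40*24 = -960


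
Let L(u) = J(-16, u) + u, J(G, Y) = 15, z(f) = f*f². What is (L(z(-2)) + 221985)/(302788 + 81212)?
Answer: 27749/48000 ≈ 0.57810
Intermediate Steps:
z(f) = f³
L(u) = 15 + u
(L(z(-2)) + 221985)/(302788 + 81212) = ((15 + (-2)³) + 221985)/(302788 + 81212) = ((15 - 8) + 221985)/384000 = (7 + 221985)*(1/384000) = 221992*(1/384000) = 27749/48000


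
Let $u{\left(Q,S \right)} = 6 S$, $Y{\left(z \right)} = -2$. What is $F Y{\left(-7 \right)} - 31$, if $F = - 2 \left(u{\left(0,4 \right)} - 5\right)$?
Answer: $45$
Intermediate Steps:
$F = -38$ ($F = - 2 \left(6 \cdot 4 - 5\right) = - 2 \left(24 - 5\right) = \left(-2\right) 19 = -38$)
$F Y{\left(-7 \right)} - 31 = \left(-38\right) \left(-2\right) - 31 = 76 - 31 = 45$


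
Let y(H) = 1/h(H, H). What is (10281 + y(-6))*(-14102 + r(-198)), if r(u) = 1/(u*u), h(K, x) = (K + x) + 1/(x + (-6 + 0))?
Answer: -91573211667059/631620 ≈ -1.4498e+8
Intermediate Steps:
h(K, x) = K + x + 1/(-6 + x) (h(K, x) = (K + x) + 1/(x - 6) = (K + x) + 1/(-6 + x) = K + x + 1/(-6 + x))
r(u) = u⁻² (r(u) = 1/(u²) = u⁻²)
y(H) = (-6 + H)/(1 - 12*H + 2*H²) (y(H) = 1/((1 + H² - 6*H - 6*H + H*H)/(-6 + H)) = 1/((1 + H² - 6*H - 6*H + H²)/(-6 + H)) = 1/((1 - 12*H + 2*H²)/(-6 + H)) = (-6 + H)/(1 - 12*H + 2*H²))
(10281 + y(-6))*(-14102 + r(-198)) = (10281 + (-6 - 6)/(1 - 12*(-6) + 2*(-6)²))*(-14102 + (-198)⁻²) = (10281 - 12/(1 + 72 + 2*36))*(-14102 + 1/39204) = (10281 - 12/(1 + 72 + 72))*(-552854807/39204) = (10281 - 12/145)*(-552854807/39204) = (1490733/145)*(-552854807/39204) = -91573211667059/631620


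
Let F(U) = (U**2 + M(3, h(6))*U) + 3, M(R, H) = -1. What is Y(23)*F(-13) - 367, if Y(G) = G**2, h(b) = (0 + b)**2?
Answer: 97498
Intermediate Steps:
h(b) = b**2
F(U) = 3 + U**2 - U (F(U) = (U**2 - U) + 3 = 3 + U**2 - U)
Y(23)*F(-13) - 367 = 23**2*(3 + (-13)**2 - 1*(-13)) - 367 = 529*(3 + 169 + 13) - 367 = 529*185 - 367 = 97865 - 367 = 97498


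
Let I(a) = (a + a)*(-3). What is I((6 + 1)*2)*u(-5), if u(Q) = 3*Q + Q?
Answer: 1680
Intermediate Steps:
u(Q) = 4*Q
I(a) = -6*a (I(a) = (2*a)*(-3) = -6*a)
I((6 + 1)*2)*u(-5) = (-6*(6 + 1)*2)*(4*(-5)) = -42*2*(-20) = -6*14*(-20) = -84*(-20) = 1680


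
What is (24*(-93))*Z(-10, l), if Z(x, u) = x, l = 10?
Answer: 22320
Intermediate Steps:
(24*(-93))*Z(-10, l) = (24*(-93))*(-10) = -2232*(-10) = 22320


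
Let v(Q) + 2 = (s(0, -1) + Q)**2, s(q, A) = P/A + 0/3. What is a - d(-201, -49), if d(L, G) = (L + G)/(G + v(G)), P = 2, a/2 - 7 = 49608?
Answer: 5060735/51 ≈ 99230.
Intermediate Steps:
a = 99230 (a = 14 + 2*49608 = 14 + 99216 = 99230)
s(q, A) = 2/A (s(q, A) = 2/A + 0/3 = 2/A + 0*(1/3) = 2/A + 0 = 2/A)
v(Q) = -2 + (-2 + Q)**2 (v(Q) = -2 + (2/(-1) + Q)**2 = -2 + (2*(-1) + Q)**2 = -2 + (-2 + Q)**2)
d(L, G) = (G + L)/(-2 + G + (-2 + G)**2) (d(L, G) = (L + G)/(G + (-2 + (-2 + G)**2)) = (G + L)/(-2 + G + (-2 + G)**2))
a - d(-201, -49) = 99230 - (-49 - 201)/(-2 - 49 + (-2 - 49)**2) = 99230 - (-250)/(-2 - 49 + (-51)**2) = 99230 - (-250)/(-2 - 49 + 2601) = 99230 - (-250)/2550 = 99230 - 1*(-5/51) = 99230 + 5/51 = 5060735/51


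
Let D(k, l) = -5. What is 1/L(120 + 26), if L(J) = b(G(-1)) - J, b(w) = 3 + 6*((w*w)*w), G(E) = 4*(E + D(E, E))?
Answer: -1/83087 ≈ -1.2036e-5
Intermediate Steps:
G(E) = -20 + 4*E (G(E) = 4*(E - 5) = 4*(-5 + E) = -20 + 4*E)
b(w) = 3 + 6*w**3 (b(w) = 3 + 6*(w**2*w) = 3 + 6*w**3)
L(J) = -82941 - J (L(J) = (3 + 6*(-20 + 4*(-1))**3) - J = (3 + 6*(-20 - 4)**3) - J = (3 + 6*(-24)**3) - J = (3 + 6*(-13824)) - J = (3 - 82944) - J = -82941 - J)
1/L(120 + 26) = 1/(-82941 - (120 + 26)) = 1/(-82941 - 1*146) = 1/(-82941 - 146) = 1/(-83087) = -1/83087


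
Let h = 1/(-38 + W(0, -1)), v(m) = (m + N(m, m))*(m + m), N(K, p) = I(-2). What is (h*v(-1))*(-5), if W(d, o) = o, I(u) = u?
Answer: 10/13 ≈ 0.76923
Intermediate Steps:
N(K, p) = -2
v(m) = 2*m*(-2 + m) (v(m) = (m - 2)*(m + m) = (-2 + m)*(2*m) = 2*m*(-2 + m))
h = -1/39 (h = 1/(-38 - 1) = 1/(-39) = -1/39 ≈ -0.025641)
(h*v(-1))*(-5) = -2*(-1)*(-2 - 1)/39*(-5) = -2*(-1)*(-3)/39*(-5) = -1/39*6*(-5) = -2/13*(-5) = 10/13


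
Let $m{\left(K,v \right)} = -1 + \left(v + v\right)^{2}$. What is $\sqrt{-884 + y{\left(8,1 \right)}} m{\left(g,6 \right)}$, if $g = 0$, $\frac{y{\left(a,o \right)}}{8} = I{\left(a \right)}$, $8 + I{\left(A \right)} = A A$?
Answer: $286 i \sqrt{109} \approx 2985.9 i$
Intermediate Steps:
$I{\left(A \right)} = -8 + A^{2}$ ($I{\left(A \right)} = -8 + A A = -8 + A^{2}$)
$y{\left(a,o \right)} = -64 + 8 a^{2}$ ($y{\left(a,o \right)} = 8 \left(-8 + a^{2}\right) = -64 + 8 a^{2}$)
$m{\left(K,v \right)} = -1 + 4 v^{2}$ ($m{\left(K,v \right)} = -1 + \left(2 v\right)^{2} = -1 + 4 v^{2}$)
$\sqrt{-884 + y{\left(8,1 \right)}} m{\left(g,6 \right)} = \sqrt{-884 - \left(64 - 8 \cdot 8^{2}\right)} \left(-1 + 4 \cdot 6^{2}\right) = \sqrt{-884 + \left(-64 + 8 \cdot 64\right)} \left(-1 + 4 \cdot 36\right) = \sqrt{-884 + \left(-64 + 512\right)} \left(-1 + 144\right) = \sqrt{-884 + 448} \cdot 143 = \sqrt{-436} \cdot 143 = 2 i \sqrt{109} \cdot 143 = 286 i \sqrt{109}$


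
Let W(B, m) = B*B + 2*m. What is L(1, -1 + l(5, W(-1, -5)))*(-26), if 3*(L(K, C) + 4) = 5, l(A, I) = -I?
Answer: 182/3 ≈ 60.667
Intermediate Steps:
W(B, m) = B² + 2*m
L(K, C) = -7/3 (L(K, C) = -4 + (⅓)*5 = -4 + 5/3 = -7/3)
L(1, -1 + l(5, W(-1, -5)))*(-26) = -7/3*(-26) = 182/3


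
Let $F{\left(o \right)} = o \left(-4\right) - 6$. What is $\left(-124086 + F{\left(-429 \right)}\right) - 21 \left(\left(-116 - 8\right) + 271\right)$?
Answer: $-125463$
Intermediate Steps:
$F{\left(o \right)} = -6 - 4 o$ ($F{\left(o \right)} = - 4 o - 6 = -6 - 4 o$)
$\left(-124086 + F{\left(-429 \right)}\right) - 21 \left(\left(-116 - 8\right) + 271\right) = \left(-124086 - -1710\right) - 21 \left(\left(-116 - 8\right) + 271\right) = \left(-124086 + \left(-6 + 1716\right)\right) - 21 \left(-124 + 271\right) = \left(-124086 + 1710\right) - 3087 = -122376 - 3087 = -125463$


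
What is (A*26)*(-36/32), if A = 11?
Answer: -1287/4 ≈ -321.75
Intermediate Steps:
(A*26)*(-36/32) = (11*26)*(-36/32) = 286*(-36*1/32) = 286*(-9/8) = -1287/4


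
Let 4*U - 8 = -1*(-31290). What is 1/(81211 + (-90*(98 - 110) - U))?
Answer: 2/148933 ≈ 1.3429e-5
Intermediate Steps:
U = 15649/2 (U = 2 + (-1*(-31290))/4 = 2 + (¼)*31290 = 2 + 15645/2 = 15649/2 ≈ 7824.5)
1/(81211 + (-90*(98 - 110) - U)) = 1/(81211 + (-90*(98 - 110) - 1*15649/2)) = 1/(81211 + (-90*(-12) - 15649/2)) = 1/(81211 + (1080 - 15649/2)) = 1/(81211 - 13489/2) = 1/(148933/2) = 2/148933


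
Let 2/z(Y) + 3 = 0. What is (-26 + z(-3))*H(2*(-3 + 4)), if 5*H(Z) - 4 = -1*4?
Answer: 0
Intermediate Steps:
z(Y) = -⅔ (z(Y) = 2/(-3 + 0) = 2/(-3) = 2*(-⅓) = -⅔)
H(Z) = 0 (H(Z) = ⅘ + (-1*4)/5 = ⅘ + (⅕)*(-4) = ⅘ - ⅘ = 0)
(-26 + z(-3))*H(2*(-3 + 4)) = (-26 - ⅔)*0 = -80/3*0 = 0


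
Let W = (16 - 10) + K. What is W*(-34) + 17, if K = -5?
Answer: -17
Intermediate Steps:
W = 1 (W = (16 - 10) - 5 = 6 - 5 = 1)
W*(-34) + 17 = 1*(-34) + 17 = -34 + 17 = -17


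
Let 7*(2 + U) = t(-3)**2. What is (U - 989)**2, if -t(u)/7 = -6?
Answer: 546121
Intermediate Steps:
t(u) = 42 (t(u) = -7*(-6) = 42)
U = 250 (U = -2 + (1/7)*42**2 = -2 + (1/7)*1764 = -2 + 252 = 250)
(U - 989)**2 = (250 - 989)**2 = (-739)**2 = 546121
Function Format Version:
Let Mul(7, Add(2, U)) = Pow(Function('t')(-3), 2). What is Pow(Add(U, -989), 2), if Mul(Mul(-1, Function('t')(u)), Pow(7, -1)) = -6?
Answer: 546121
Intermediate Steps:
Function('t')(u) = 42 (Function('t')(u) = Mul(-7, -6) = 42)
U = 250 (U = Add(-2, Mul(Rational(1, 7), Pow(42, 2))) = Add(-2, Mul(Rational(1, 7), 1764)) = Add(-2, 252) = 250)
Pow(Add(U, -989), 2) = Pow(Add(250, -989), 2) = Pow(-739, 2) = 546121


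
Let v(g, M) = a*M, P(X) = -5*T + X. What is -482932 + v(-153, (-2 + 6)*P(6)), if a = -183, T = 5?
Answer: -469024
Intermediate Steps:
P(X) = -25 + X (P(X) = -5*5 + X = -25 + X)
v(g, M) = -183*M
-482932 + v(-153, (-2 + 6)*P(6)) = -482932 - 183*(-2 + 6)*(-25 + 6) = -482932 - 732*(-19) = -482932 - 183*(-76) = -482932 + 13908 = -469024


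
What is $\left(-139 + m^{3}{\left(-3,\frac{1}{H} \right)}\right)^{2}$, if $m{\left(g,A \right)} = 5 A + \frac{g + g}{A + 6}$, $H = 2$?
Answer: $\frac{5636554984449}{308915776} \approx 18246.0$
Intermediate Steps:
$m{\left(g,A \right)} = 5 A + \frac{2 g}{6 + A}$
$\left(-139 + m^{3}{\left(-3,\frac{1}{H} \right)}\right)^{2} = \left(-139 + \left(\frac{2 \left(-3\right) + 5 \left(\frac{1}{2}\right)^{2} + \frac{30}{2}}{6 + \frac{1}{2}}\right)^{3}\right)^{2} = \left(-139 + \left(\frac{-6 + \frac{5}{4} + 30 \cdot \frac{1}{2}}{6 + \frac{1}{2}}\right)^{3}\right)^{2} = \left(-139 + \left(\frac{-6 + 5 \cdot \frac{1}{4} + 15}{\frac{13}{2}}\right)^{3}\right)^{2} = \left(-139 + \left(\frac{2 \left(-6 + \frac{5}{4} + 15\right)}{13}\right)^{3}\right)^{2} = \left(-139 + \left(\frac{2}{13} \cdot \frac{41}{4}\right)^{3}\right)^{2} = \left(-139 + \left(\frac{41}{26}\right)^{3}\right)^{2} = \left(-139 + \frac{68921}{17576}\right)^{2} = \left(- \frac{2374143}{17576}\right)^{2} = \frac{5636554984449}{308915776}$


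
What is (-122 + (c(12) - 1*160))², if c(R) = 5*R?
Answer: 49284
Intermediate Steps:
(-122 + (c(12) - 1*160))² = (-122 + (5*12 - 1*160))² = (-122 + (60 - 160))² = (-122 - 100)² = (-222)² = 49284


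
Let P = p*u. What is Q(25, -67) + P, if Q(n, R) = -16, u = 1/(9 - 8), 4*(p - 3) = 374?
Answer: 161/2 ≈ 80.500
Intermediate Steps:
p = 193/2 (p = 3 + (¼)*374 = 3 + 187/2 = 193/2 ≈ 96.500)
u = 1 (u = 1/1 = 1)
P = 193/2 (P = (193/2)*1 = 193/2 ≈ 96.500)
Q(25, -67) + P = -16 + 193/2 = 161/2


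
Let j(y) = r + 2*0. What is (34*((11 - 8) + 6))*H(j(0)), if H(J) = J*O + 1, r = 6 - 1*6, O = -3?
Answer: 306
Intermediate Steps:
r = 0 (r = 6 - 6 = 0)
j(y) = 0 (j(y) = 0 + 2*0 = 0 + 0 = 0)
H(J) = 1 - 3*J (H(J) = J*(-3) + 1 = -3*J + 1 = 1 - 3*J)
(34*((11 - 8) + 6))*H(j(0)) = (34*((11 - 8) + 6))*(1 - 3*0) = (34*(3 + 6))*(1 + 0) = (34*9)*1 = 306*1 = 306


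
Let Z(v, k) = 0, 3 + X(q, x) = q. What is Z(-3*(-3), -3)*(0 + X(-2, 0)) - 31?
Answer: -31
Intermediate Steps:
X(q, x) = -3 + q
Z(-3*(-3), -3)*(0 + X(-2, 0)) - 31 = 0*(0 + (-3 - 2)) - 31 = 0*(0 - 5) - 31 = 0*(-5) - 31 = 0 - 31 = -31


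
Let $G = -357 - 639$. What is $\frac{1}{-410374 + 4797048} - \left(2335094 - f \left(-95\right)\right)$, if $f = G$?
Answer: $- \frac{9828229043475}{4386674} \approx -2.2405 \cdot 10^{6}$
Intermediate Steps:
$G = -996$ ($G = -357 - 639 = -996$)
$f = -996$
$\frac{1}{-410374 + 4797048} - \left(2335094 - f \left(-95\right)\right) = \frac{1}{-410374 + 4797048} - \left(2335094 - \left(-996\right) \left(-95\right)\right) = \frac{1}{4386674} - \left(2335094 - 94620\right) = \frac{1}{4386674} - 2240474 = - \frac{9828229043475}{4386674}$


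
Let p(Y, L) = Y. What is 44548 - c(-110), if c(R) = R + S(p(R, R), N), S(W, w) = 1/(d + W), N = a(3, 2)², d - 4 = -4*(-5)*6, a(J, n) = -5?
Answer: 625211/14 ≈ 44658.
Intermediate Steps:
d = 124 (d = 4 - 4*(-5)*6 = 4 + 20*6 = 4 + 120 = 124)
N = 25 (N = (-5)² = 25)
S(W, w) = 1/(124 + W)
c(R) = R + 1/(124 + R)
44548 - c(-110) = 44548 - (1 - 110*(124 - 110))/(124 - 110) = 44548 - (1 - 110*14)/14 = 44548 - (1 - 1540)/14 = 44548 - (-1539)/14 = 44548 - 1*(-1539/14) = 44548 + 1539/14 = 625211/14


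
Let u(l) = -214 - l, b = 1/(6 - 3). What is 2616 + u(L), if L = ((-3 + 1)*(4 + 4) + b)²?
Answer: 19409/9 ≈ 2156.6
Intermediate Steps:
b = ⅓ (b = 1/3 = ⅓ ≈ 0.33333)
L = 2209/9 (L = ((-3 + 1)*(4 + 4) + ⅓)² = (-2*8 + ⅓)² = (-16 + ⅓)² = (-47/3)² = 2209/9 ≈ 245.44)
2616 + u(L) = 2616 + (-214 - 1*2209/9) = 2616 + (-214 - 2209/9) = 2616 - 4135/9 = 19409/9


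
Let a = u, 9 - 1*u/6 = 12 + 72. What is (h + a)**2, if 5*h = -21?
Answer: 5157441/25 ≈ 2.0630e+5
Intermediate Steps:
h = -21/5 (h = (1/5)*(-21) = -21/5 ≈ -4.2000)
u = -450 (u = 54 - 6*(12 + 72) = 54 - 6*84 = 54 - 504 = -450)
a = -450
(h + a)**2 = (-21/5 - 450)**2 = (-2271/5)**2 = 5157441/25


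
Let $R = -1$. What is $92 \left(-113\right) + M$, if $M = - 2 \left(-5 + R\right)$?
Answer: $-10384$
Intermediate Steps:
$M = 12$ ($M = - 2 \left(-5 - 1\right) = \left(-2\right) \left(-6\right) = 12$)
$92 \left(-113\right) + M = 92 \left(-113\right) + 12 = -10396 + 12 = -10384$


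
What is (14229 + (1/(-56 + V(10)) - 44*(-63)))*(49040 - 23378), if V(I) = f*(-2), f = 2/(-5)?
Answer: 20068843067/46 ≈ 4.3628e+8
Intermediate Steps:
f = -⅖ (f = 2*(-⅕) = -⅖ ≈ -0.40000)
V(I) = ⅘ (V(I) = -⅖*(-2) = ⅘)
(14229 + (1/(-56 + V(10)) - 44*(-63)))*(49040 - 23378) = (14229 + (1/(-56 + ⅘) - 44*(-63)))*(49040 - 23378) = (14229 + (1/(-276/5) + 2772))*25662 = (14229 + (-5/276 + 2772))*25662 = (14229 + 765067/276)*25662 = (4692271/276)*25662 = 20068843067/46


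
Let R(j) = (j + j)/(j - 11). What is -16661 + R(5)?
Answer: -49988/3 ≈ -16663.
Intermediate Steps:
R(j) = 2*j/(-11 + j) (R(j) = (2*j)/(-11 + j) = 2*j/(-11 + j))
-16661 + R(5) = -16661 + 2*5/(-11 + 5) = -16661 + 2*5/(-6) = -16661 + 2*5*(-⅙) = -16661 - 5/3 = -49988/3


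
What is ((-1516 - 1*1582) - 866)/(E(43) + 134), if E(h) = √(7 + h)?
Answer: -265588/8953 + 9910*√2/8953 ≈ -28.099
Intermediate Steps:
((-1516 - 1*1582) - 866)/(E(43) + 134) = ((-1516 - 1*1582) - 866)/(√(7 + 43) + 134) = ((-1516 - 1582) - 866)/(√50 + 134) = (-3098 - 866)/(5*√2 + 134) = -3964/(134 + 5*√2)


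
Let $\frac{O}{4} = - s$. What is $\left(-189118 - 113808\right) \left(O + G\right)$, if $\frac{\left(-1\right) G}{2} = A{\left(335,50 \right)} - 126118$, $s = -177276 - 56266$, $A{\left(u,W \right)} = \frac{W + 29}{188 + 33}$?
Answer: $- \frac{6109670826052}{17} \approx -3.5939 \cdot 10^{11}$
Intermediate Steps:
$A{\left(u,W \right)} = \frac{29}{221} + \frac{W}{221}$ ($A{\left(u,W \right)} = \frac{29 + W}{221} = \left(29 + W\right) \frac{1}{221} = \frac{29}{221} + \frac{W}{221}$)
$s = -233542$
$G = \frac{55743998}{221}$ ($G = - 2 \left(\left(\frac{29}{221} + \frac{1}{221} \cdot 50\right) - 126118\right) = - 2 \left(\left(\frac{29}{221} + \frac{50}{221}\right) - 126118\right) = - 2 \left(\frac{79}{221} - 126118\right) = \left(-2\right) \left(- \frac{27871999}{221}\right) = \frac{55743998}{221} \approx 2.5224 \cdot 10^{5}$)
$O = 934168$ ($O = 4 \left(\left(-1\right) \left(-233542\right)\right) = 4 \cdot 233542 = 934168$)
$\left(-189118 - 113808\right) \left(O + G\right) = \left(-189118 - 113808\right) \left(934168 + \frac{55743998}{221}\right) = \left(-302926\right) \frac{262195126}{221} = - \frac{6109670826052}{17}$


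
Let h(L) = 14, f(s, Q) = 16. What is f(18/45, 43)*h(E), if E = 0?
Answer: 224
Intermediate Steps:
f(18/45, 43)*h(E) = 16*14 = 224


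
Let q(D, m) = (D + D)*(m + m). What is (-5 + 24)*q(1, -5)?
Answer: -380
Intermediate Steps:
q(D, m) = 4*D*m (q(D, m) = (2*D)*(2*m) = 4*D*m)
(-5 + 24)*q(1, -5) = (-5 + 24)*(4*1*(-5)) = 19*(-20) = -380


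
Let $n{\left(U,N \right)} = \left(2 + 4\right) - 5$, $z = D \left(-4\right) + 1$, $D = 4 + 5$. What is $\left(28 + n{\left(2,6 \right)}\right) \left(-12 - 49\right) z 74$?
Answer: $4581710$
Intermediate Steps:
$D = 9$
$z = -35$ ($z = 9 \left(-4\right) + 1 = -36 + 1 = -35$)
$n{\left(U,N \right)} = 1$ ($n{\left(U,N \right)} = 6 - 5 = 1$)
$\left(28 + n{\left(2,6 \right)}\right) \left(-12 - 49\right) z 74 = \left(28 + 1\right) \left(-12 - 49\right) \left(-35\right) 74 = 29 \left(-61\right) \left(-35\right) 74 = \left(-1769\right) \left(-35\right) 74 = 61915 \cdot 74 = 4581710$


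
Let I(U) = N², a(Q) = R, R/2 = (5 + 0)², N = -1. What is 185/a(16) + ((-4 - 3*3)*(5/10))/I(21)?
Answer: -14/5 ≈ -2.8000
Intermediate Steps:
R = 50 (R = 2*(5 + 0)² = 2*5² = 2*25 = 50)
a(Q) = 50
I(U) = 1 (I(U) = (-1)² = 1)
185/a(16) + ((-4 - 3*3)*(5/10))/I(21) = 185/50 + ((-4 - 3*3)*(5/10))/1 = 185*(1/50) + ((-4 - 9)*(5*(⅒)))*1 = 37/10 - 13*½*1 = 37/10 - 13/2*1 = 37/10 - 13/2 = -14/5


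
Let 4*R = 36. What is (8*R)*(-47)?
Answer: -3384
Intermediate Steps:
R = 9 (R = (1/4)*36 = 9)
(8*R)*(-47) = (8*9)*(-47) = 72*(-47) = -3384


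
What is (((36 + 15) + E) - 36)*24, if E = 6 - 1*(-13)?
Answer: 816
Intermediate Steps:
E = 19 (E = 6 + 13 = 19)
(((36 + 15) + E) - 36)*24 = (((36 + 15) + 19) - 36)*24 = ((51 + 19) - 36)*24 = (70 - 36)*24 = 34*24 = 816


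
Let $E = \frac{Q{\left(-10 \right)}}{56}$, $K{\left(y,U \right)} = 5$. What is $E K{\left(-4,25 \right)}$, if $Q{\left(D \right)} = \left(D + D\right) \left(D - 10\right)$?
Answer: $\frac{250}{7} \approx 35.714$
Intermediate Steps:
$Q{\left(D \right)} = 2 D \left(-10 + D\right)$
$E = \frac{50}{7}$ ($E = \frac{2 \left(-10\right) \left(-10 - 10\right)}{56} = 2 \left(-10\right) \left(-20\right) \frac{1}{56} = 400 \cdot \frac{1}{56} = \frac{50}{7} \approx 7.1429$)
$E K{\left(-4,25 \right)} = \frac{50}{7} \cdot 5 = \frac{250}{7}$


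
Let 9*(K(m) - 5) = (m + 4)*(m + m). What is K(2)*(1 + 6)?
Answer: 161/3 ≈ 53.667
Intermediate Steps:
K(m) = 5 + 2*m*(4 + m)/9 (K(m) = 5 + ((m + 4)*(m + m))/9 = 5 + ((4 + m)*(2*m))/9 = 5 + (2*m*(4 + m))/9 = 5 + 2*m*(4 + m)/9)
K(2)*(1 + 6) = (5 + (2/9)*2² + (8/9)*2)*(1 + 6) = (5 + (2/9)*4 + 16/9)*7 = (5 + 8/9 + 16/9)*7 = (23/3)*7 = 161/3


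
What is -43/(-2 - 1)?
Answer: 43/3 ≈ 14.333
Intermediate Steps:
-43/(-2 - 1) = -43/(-3) = -⅓*(-43) = 43/3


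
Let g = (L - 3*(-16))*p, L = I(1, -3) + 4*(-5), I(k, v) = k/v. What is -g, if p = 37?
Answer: -3071/3 ≈ -1023.7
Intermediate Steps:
L = -61/3 (L = 1/(-3) + 4*(-5) = 1*(-1/3) - 20 = -1/3 - 20 = -61/3 ≈ -20.333)
g = 3071/3 (g = (-61/3 - 3*(-16))*37 = (-61/3 + 48)*37 = (83/3)*37 = 3071/3 ≈ 1023.7)
-g = -1*3071/3 = -3071/3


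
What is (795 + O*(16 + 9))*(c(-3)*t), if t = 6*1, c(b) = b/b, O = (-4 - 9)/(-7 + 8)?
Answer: 2820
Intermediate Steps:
O = -13 (O = -13/1 = -13*1 = -13)
c(b) = 1
t = 6
(795 + O*(16 + 9))*(c(-3)*t) = (795 - 13*(16 + 9))*(1*6) = (795 - 13*25)*6 = (795 - 325)*6 = 470*6 = 2820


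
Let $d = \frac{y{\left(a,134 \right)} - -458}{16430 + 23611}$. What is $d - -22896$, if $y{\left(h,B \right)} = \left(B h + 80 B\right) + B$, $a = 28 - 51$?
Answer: $\frac{916786966}{40041} \approx 22896.0$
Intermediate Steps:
$a = -23$ ($a = 28 - 51 = -23$)
$y{\left(h,B \right)} = 81 B + B h$ ($y{\left(h,B \right)} = \left(80 B + B h\right) + B = 81 B + B h$)
$d = \frac{8230}{40041}$ ($d = \frac{134 \left(81 - 23\right) - -458}{16430 + 23611} = \frac{134 \cdot 58 + \left(-22 + 480\right)}{40041} = \left(7772 + 458\right) \frac{1}{40041} = 8230 \cdot \frac{1}{40041} = \frac{8230}{40041} \approx 0.20554$)
$d - -22896 = \frac{8230}{40041} - -22896 = \frac{8230}{40041} + 22896 = \frac{916786966}{40041}$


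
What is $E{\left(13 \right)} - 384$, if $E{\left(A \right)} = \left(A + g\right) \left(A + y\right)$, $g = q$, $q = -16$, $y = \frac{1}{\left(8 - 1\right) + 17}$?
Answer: $- \frac{3385}{8} \approx -423.13$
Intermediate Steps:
$y = \frac{1}{24}$ ($y = \frac{1}{7 + 17} = \frac{1}{24} \approx 0.041667$)
$g = -16$
$E{\left(A \right)} = \left(-16 + A\right) \left(\frac{1}{24} + A\right)$ ($E{\left(A \right)} = \left(A - 16\right) \left(A + \frac{1}{24}\right) = \left(-16 + A\right) \left(\frac{1}{24} + A\right)$)
$E{\left(13 \right)} - 384 = \left(- \frac{2}{3} + 13^{2} - \frac{4979}{24}\right) - 384 = \left(- \frac{2}{3} + 169 - \frac{4979}{24}\right) - 384 = - \frac{313}{8} - 384 = - \frac{3385}{8}$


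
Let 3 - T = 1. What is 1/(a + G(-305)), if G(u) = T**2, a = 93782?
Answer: 1/93786 ≈ 1.0663e-5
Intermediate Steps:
T = 2 (T = 3 - 1*1 = 3 - 1 = 2)
G(u) = 4 (G(u) = 2**2 = 4)
1/(a + G(-305)) = 1/(93782 + 4) = 1/93786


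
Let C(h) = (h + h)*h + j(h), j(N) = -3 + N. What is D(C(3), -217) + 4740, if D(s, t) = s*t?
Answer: 834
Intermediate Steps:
C(h) = -3 + h + 2*h² (C(h) = (h + h)*h + (-3 + h) = (2*h)*h + (-3 + h) = 2*h² + (-3 + h) = -3 + h + 2*h²)
D(C(3), -217) + 4740 = (-3 + 3 + 2*3²)*(-217) + 4740 = (-3 + 3 + 2*9)*(-217) + 4740 = (-3 + 3 + 18)*(-217) + 4740 = 18*(-217) + 4740 = -3906 + 4740 = 834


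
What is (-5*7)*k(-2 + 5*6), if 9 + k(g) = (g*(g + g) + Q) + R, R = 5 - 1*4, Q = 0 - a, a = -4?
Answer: -54740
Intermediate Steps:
Q = 4 (Q = 0 - 1*(-4) = 0 + 4 = 4)
R = 1 (R = 5 - 4 = 1)
k(g) = -4 + 2*g² (k(g) = -9 + ((g*(g + g) + 4) + 1) = -9 + ((g*(2*g) + 4) + 1) = -9 + ((2*g² + 4) + 1) = -9 + ((4 + 2*g²) + 1) = -9 + (5 + 2*g²) = -4 + 2*g²)
(-5*7)*k(-2 + 5*6) = (-5*7)*(-4 + 2*(-2 + 5*6)²) = -35*(-4 + 2*(-2 + 30)²) = -35*(-4 + 2*28²) = -35*(-4 + 2*784) = -35*(-4 + 1568) = -35*1564 = -54740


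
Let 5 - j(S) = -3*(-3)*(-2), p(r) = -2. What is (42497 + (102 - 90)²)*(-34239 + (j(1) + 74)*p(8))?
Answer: -1468257553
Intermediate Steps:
j(S) = 23 (j(S) = 5 - (-3*(-3))*(-2) = 5 - 9*(-2) = 5 - 1*(-18) = 5 + 18 = 23)
(42497 + (102 - 90)²)*(-34239 + (j(1) + 74)*p(8)) = (42497 + (102 - 90)²)*(-34239 + (23 + 74)*(-2)) = (42497 + 12²)*(-34239 + 97*(-2)) = (42497 + 144)*(-34239 - 194) = 42641*(-34433) = -1468257553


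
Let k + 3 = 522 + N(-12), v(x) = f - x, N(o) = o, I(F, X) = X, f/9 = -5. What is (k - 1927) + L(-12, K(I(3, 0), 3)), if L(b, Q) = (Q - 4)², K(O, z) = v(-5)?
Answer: 516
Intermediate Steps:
f = -45 (f = 9*(-5) = -45)
v(x) = -45 - x
K(O, z) = -40 (K(O, z) = -45 - 1*(-5) = -45 + 5 = -40)
L(b, Q) = (-4 + Q)²
k = 507 (k = -3 + (522 - 12) = -3 + 510 = 507)
(k - 1927) + L(-12, K(I(3, 0), 3)) = (507 - 1927) + (-4 - 40)² = -1420 + (-44)² = -1420 + 1936 = 516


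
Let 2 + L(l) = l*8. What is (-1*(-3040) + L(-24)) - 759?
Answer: 2087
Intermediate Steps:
L(l) = -2 + 8*l (L(l) = -2 + l*8 = -2 + 8*l)
(-1*(-3040) + L(-24)) - 759 = (-1*(-3040) + (-2 + 8*(-24))) - 759 = (3040 + (-2 - 192)) - 759 = (3040 - 194) - 759 = 2846 - 759 = 2087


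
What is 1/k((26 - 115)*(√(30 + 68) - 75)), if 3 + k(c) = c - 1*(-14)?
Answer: 3343/21963169 + 623*√2/43926338 ≈ 0.00017227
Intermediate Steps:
k(c) = 11 + c (k(c) = -3 + (c - 1*(-14)) = -3 + (c + 14) = -3 + (14 + c) = 11 + c)
1/k((26 - 115)*(√(30 + 68) - 75)) = 1/(11 + (26 - 115)*(√(30 + 68) - 75)) = 1/(11 - 89*(√98 - 75)) = 1/(11 - 89*(7*√2 - 75)) = 1/(11 - 89*(-75 + 7*√2)) = 1/(11 + (6675 - 623*√2)) = 1/(6686 - 623*√2)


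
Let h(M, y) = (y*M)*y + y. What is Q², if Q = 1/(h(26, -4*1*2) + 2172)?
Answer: 1/14653584 ≈ 6.8243e-8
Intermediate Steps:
h(M, y) = y + M*y² (h(M, y) = (M*y)*y + y = M*y² + y = y + M*y²)
Q = 1/3828 (Q = 1/((-4*1*2)*(1 + 26*(-4*1*2)) + 2172) = 1/((-4*2)*(1 + 26*(-4*2)) + 2172) = 1/(-8*(1 + 26*(-8)) + 2172) = 1/(-8*(1 - 208) + 2172) = 1/(-8*(-207) + 2172) = 1/(1656 + 2172) = 1/3828 ≈ 0.00026123)
Q² = (1/3828)² = 1/14653584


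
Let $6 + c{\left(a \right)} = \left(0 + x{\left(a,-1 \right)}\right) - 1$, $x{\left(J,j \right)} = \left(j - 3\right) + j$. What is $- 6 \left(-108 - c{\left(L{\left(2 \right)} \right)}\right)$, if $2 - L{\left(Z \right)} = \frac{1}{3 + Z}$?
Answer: $576$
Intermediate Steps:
$x{\left(J,j \right)} = -3 + 2 j$ ($x{\left(J,j \right)} = \left(-3 + j\right) + j = -3 + 2 j$)
$L{\left(Z \right)} = 2 - \frac{1}{3 + Z}$
$c{\left(a \right)} = -12$ ($c{\left(a \right)} = -6 + \left(\left(0 + \left(-3 + 2 \left(-1\right)\right)\right) - 1\right) = -6 + \left(\left(0 - 5\right) - 1\right) = -6 - 6 = -12$)
$- 6 \left(-108 - c{\left(L{\left(2 \right)} \right)}\right) = - 6 \left(-108 - -12\right) = - 6 \left(-108 + 12\right) = \left(-6\right) \left(-96\right) = 576$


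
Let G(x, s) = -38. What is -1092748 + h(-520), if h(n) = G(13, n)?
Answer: -1092786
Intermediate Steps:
h(n) = -38
-1092748 + h(-520) = -1092748 - 38 = -1092786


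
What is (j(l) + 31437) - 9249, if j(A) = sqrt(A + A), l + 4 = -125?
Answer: 22188 + I*sqrt(258) ≈ 22188.0 + 16.062*I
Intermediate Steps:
l = -129 (l = -4 - 125 = -129)
j(A) = sqrt(2)*sqrt(A) (j(A) = sqrt(2*A) = sqrt(2)*sqrt(A))
(j(l) + 31437) - 9249 = (sqrt(2)*sqrt(-129) + 31437) - 9249 = (sqrt(2)*(I*sqrt(129)) + 31437) - 9249 = (I*sqrt(258) + 31437) - 9249 = (31437 + I*sqrt(258)) - 9249 = 22188 + I*sqrt(258)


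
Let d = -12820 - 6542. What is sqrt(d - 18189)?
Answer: I*sqrt(37551) ≈ 193.78*I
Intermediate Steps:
d = -19362
sqrt(d - 18189) = sqrt(-19362 - 18189) = sqrt(-37551) = I*sqrt(37551)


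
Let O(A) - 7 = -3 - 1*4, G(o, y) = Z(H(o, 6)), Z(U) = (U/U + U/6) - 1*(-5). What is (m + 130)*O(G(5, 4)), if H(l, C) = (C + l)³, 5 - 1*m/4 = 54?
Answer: 0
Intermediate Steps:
m = -196 (m = 20 - 4*54 = 20 - 216 = -196)
Z(U) = 6 + U/6 (Z(U) = (1 + U*(⅙)) + 5 = (1 + U/6) + 5 = 6 + U/6)
G(o, y) = 6 + (6 + o)³/6
O(A) = 0 (O(A) = 7 + (-3 - 1*4) = 7 + (-3 - 4) = 7 - 7 = 0)
(m + 130)*O(G(5, 4)) = (-196 + 130)*0 = -66*0 = 0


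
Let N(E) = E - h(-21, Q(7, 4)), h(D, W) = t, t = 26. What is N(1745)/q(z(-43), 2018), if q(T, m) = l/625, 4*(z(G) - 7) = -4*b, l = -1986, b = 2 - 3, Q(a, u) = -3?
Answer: -358125/662 ≈ -540.97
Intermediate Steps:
b = -1
h(D, W) = 26
z(G) = 8 (z(G) = 7 + (-4*(-1))/4 = 7 + (¼)*4 = 7 + 1 = 8)
q(T, m) = -1986/625
N(E) = -26 + E (N(E) = E - 1*26 = E - 26 = -26 + E)
N(1745)/q(z(-43), 2018) = (-26 + 1745)/(-1986/625) = 1719*(-625/1986) = -358125/662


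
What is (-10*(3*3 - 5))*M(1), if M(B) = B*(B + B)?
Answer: -80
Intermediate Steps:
M(B) = 2*B² (M(B) = B*(2*B) = 2*B²)
(-10*(3*3 - 5))*M(1) = (-10*(3*3 - 5))*(2*1²) = (-10*(9 - 5))*(2*1) = -10*4*2 = -40*2 = -80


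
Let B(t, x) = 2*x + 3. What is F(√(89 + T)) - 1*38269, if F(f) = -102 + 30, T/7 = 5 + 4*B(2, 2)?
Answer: -38341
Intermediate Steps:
B(t, x) = 3 + 2*x
T = 231 (T = 7*(5 + 4*(3 + 2*2)) = 7*(5 + 4*(3 + 4)) = 7*(5 + 4*7) = 7*(5 + 28) = 7*33 = 231)
F(f) = -72
F(√(89 + T)) - 1*38269 = -72 - 1*38269 = -72 - 38269 = -38341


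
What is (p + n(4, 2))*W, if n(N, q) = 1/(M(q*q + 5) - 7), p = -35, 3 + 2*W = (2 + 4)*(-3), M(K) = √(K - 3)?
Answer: 15876/43 + 21*√6/86 ≈ 369.81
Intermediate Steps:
M(K) = √(-3 + K)
W = -21/2 (W = -3/2 + ((2 + 4)*(-3))/2 = -3/2 + (6*(-3))/2 = -3/2 + (½)*(-18) = -3/2 - 9 = -21/2 ≈ -10.500)
n(N, q) = 1/(-7 + √(2 + q²)) (n(N, q) = 1/(√(-3 + (q*q + 5)) - 7) = 1/(√(-3 + (q² + 5)) - 7) = 1/(√(-3 + (5 + q²)) - 7) = 1/(√(2 + q²) - 7) = 1/(-7 + √(2 + q²)))
(p + n(4, 2))*W = (-35 + 1/(-7 + √(2 + 2²)))*(-21/2) = (-35 + 1/(-7 + √(2 + 4)))*(-21/2) = (-35 + 1/(-7 + √6))*(-21/2) = 735/2 - 21/(2*(-7 + √6))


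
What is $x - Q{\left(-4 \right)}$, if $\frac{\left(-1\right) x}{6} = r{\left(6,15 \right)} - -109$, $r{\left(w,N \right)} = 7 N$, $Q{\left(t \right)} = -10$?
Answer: $-1274$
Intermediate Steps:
$x = -1284$ ($x = - 6 \left(7 \cdot 15 - -109\right) = - 6 \left(105 + 109\right) = \left(-6\right) 214 = -1284$)
$x - Q{\left(-4 \right)} = -1284 - -10 = -1284 + 10 = -1274$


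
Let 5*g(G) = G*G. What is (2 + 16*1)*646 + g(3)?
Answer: 58149/5 ≈ 11630.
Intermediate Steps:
g(G) = G²/5 (g(G) = (G*G)/5 = G²/5)
(2 + 16*1)*646 + g(3) = (2 + 16*1)*646 + (⅕)*3² = (2 + 16)*646 + (⅕)*9 = 18*646 + 9/5 = 11628 + 9/5 = 58149/5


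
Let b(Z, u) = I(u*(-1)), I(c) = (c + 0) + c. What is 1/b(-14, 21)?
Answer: -1/42 ≈ -0.023810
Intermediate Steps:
I(c) = 2*c (I(c) = c + c = 2*c)
b(Z, u) = -2*u (b(Z, u) = 2*(u*(-1)) = 2*(-u) = -2*u)
1/b(-14, 21) = 1/(-2*21) = 1/(-42) = -1/42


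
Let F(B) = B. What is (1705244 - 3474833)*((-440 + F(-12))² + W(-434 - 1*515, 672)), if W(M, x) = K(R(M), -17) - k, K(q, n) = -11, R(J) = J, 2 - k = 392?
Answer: -362204785287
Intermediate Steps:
k = -390 (k = 2 - 1*392 = 2 - 392 = -390)
W(M, x) = 379 (W(M, x) = -11 - 1*(-390) = -11 + 390 = 379)
(1705244 - 3474833)*((-440 + F(-12))² + W(-434 - 1*515, 672)) = (1705244 - 3474833)*((-440 - 12)² + 379) = -1769589*((-452)² + 379) = -1769589*(204304 + 379) = -1769589*204683 = -362204785287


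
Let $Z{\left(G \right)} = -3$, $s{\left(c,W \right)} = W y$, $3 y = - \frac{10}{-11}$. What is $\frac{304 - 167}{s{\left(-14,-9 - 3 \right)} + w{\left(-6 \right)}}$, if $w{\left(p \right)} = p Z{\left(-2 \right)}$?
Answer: $\frac{1507}{158} \approx 9.538$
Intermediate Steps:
$y = \frac{10}{33}$ ($y = \frac{\left(-10\right) \frac{1}{-11}}{3} = \frac{\left(-10\right) \left(- \frac{1}{11}\right)}{3} = \frac{1}{3} \cdot \frac{10}{11} = \frac{10}{33} \approx 0.30303$)
$s{\left(c,W \right)} = \frac{10 W}{33}$ ($s{\left(c,W \right)} = W \frac{10}{33} = \frac{10 W}{33}$)
$w{\left(p \right)} = - 3 p$ ($w{\left(p \right)} = p \left(-3\right) = - 3 p$)
$\frac{304 - 167}{s{\left(-14,-9 - 3 \right)} + w{\left(-6 \right)}} = \frac{304 - 167}{\frac{10 \left(-9 - 3\right)}{33} - -18} = \frac{137}{\frac{10 \left(-9 - 3\right)}{33} + 18} = \frac{137}{\frac{10}{33} \left(-12\right) + 18} = \frac{137}{- \frac{40}{11} + 18} = \frac{137}{\frac{158}{11}} = 137 \cdot \frac{11}{158} = \frac{1507}{158}$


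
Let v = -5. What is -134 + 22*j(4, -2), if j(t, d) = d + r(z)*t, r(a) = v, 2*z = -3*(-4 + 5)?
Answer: -618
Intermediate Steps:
z = -3/2 (z = (-3*(-4 + 5))/2 = (-3*1)/2 = (½)*(-3) = -3/2 ≈ -1.5000)
r(a) = -5
j(t, d) = d - 5*t
-134 + 22*j(4, -2) = -134 + 22*(-2 - 5*4) = -134 + 22*(-2 - 20) = -134 + 22*(-22) = -134 - 484 = -618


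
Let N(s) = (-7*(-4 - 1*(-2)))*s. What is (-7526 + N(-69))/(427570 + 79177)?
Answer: -8492/506747 ≈ -0.016758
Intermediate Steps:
N(s) = 14*s (N(s) = (-7*(-4 + 2))*s = (-7*(-2))*s = 14*s)
(-7526 + N(-69))/(427570 + 79177) = (-7526 + 14*(-69))/(427570 + 79177) = (-7526 - 966)/506747 = -8492*1/506747 = -8492/506747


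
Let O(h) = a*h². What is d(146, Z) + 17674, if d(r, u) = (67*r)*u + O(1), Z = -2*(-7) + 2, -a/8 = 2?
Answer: 174170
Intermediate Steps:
a = -16 (a = -8*2 = -16)
Z = 16 (Z = 14 + 2 = 16)
O(h) = -16*h²
d(r, u) = -16 + 67*r*u (d(r, u) = (67*r)*u - 16*1² = 67*r*u - 16*1 = 67*r*u - 16 = -16 + 67*r*u)
d(146, Z) + 17674 = (-16 + 67*146*16) + 17674 = (-16 + 156512) + 17674 = 156496 + 17674 = 174170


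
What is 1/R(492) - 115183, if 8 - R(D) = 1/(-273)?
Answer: -251674582/2185 ≈ -1.1518e+5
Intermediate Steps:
R(D) = 2185/273 (R(D) = 8 - 1/(-273) = 8 - 1*(-1/273) = 8 + 1/273 = 2185/273)
1/R(492) - 115183 = 1/(2185/273) - 115183 = 273/2185 - 115183 = -251674582/2185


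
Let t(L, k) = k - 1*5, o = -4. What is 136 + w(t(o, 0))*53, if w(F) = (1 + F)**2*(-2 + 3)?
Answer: 984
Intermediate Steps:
t(L, k) = -5 + k (t(L, k) = k - 5 = -5 + k)
w(F) = (1 + F)**2 (w(F) = (1 + F)**2*1 = (1 + F)**2)
136 + w(t(o, 0))*53 = 136 + (1 + (-5 + 0))**2*53 = 136 + (1 - 5)**2*53 = 136 + (-4)**2*53 = 136 + 16*53 = 136 + 848 = 984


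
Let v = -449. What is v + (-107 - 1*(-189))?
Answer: -367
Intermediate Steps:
v + (-107 - 1*(-189)) = -449 + (-107 - 1*(-189)) = -449 + (-107 + 189) = -449 + 82 = -367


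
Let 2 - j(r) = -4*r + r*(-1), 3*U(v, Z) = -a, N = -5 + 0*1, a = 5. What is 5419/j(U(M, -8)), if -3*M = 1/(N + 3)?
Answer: -16257/19 ≈ -855.63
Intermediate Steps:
N = -5 (N = -5 + 0 = -5)
M = ⅙ (M = -1/(3*(-5 + 3)) = -⅓/(-2) = -⅓*(-½) = ⅙ ≈ 0.16667)
U(v, Z) = -5/3 (U(v, Z) = (-1*5)/3 = (⅓)*(-5) = -5/3)
j(r) = 2 + 5*r (j(r) = 2 - (-4*r + r*(-1)) = 2 - (-4*r - r) = 2 - (-5)*r = 2 + 5*r)
5419/j(U(M, -8)) = 5419/(2 + 5*(-5/3)) = 5419/(2 - 25/3) = 5419/(-19/3) = 5419*(-3/19) = -16257/19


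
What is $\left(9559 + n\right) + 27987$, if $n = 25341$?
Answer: $62887$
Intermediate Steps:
$\left(9559 + n\right) + 27987 = \left(9559 + 25341\right) + 27987 = 34900 + 27987 = 62887$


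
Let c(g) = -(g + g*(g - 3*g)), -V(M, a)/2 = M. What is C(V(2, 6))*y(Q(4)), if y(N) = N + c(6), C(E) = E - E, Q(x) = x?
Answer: 0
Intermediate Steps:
V(M, a) = -2*M
C(E) = 0
c(g) = -g + 2*g² (c(g) = -(g + g*(-2*g)) = -(g - 2*g²) = -g + 2*g²)
y(N) = 66 + N (y(N) = N + 6*(-1 + 2*6) = N + 6*(-1 + 12) = N + 6*11 = N + 66 = 66 + N)
C(V(2, 6))*y(Q(4)) = 0*(66 + 4) = 0*70 = 0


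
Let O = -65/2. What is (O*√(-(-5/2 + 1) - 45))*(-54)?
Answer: 1755*I*√174/2 ≈ 11575.0*I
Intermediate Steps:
O = -65/2 (O = -65*½ = -65/2 ≈ -32.500)
(O*√(-(-5/2 + 1) - 45))*(-54) = -65*√(-(-5/2 + 1) - 45)/2*(-54) = -65*√(-1*(-3/2) - 45)/2*(-54) = -65*√(3/2 - 45)/2*(-54) = -65*I*√174/4*(-54) = 1755*I*√174/2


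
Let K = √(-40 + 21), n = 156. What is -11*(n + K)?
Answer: -1716 - 11*I*√19 ≈ -1716.0 - 47.948*I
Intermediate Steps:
K = I*√19 (K = √(-19) = I*√19 ≈ 4.3589*I)
-11*(n + K) = -11*(156 + I*√19) = -1716 - 11*I*√19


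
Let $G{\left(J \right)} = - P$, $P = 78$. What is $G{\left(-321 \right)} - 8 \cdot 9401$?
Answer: $-75286$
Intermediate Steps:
$G{\left(J \right)} = -78$ ($G{\left(J \right)} = \left(-1\right) 78 = -78$)
$G{\left(-321 \right)} - 8 \cdot 9401 = -78 - 8 \cdot 9401 = -78 - 75208 = -75286$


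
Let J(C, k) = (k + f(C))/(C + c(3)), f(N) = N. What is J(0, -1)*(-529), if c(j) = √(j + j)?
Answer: 529*√6/6 ≈ 215.96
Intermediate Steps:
c(j) = √2*√j (c(j) = √(2*j) = √2*√j)
J(C, k) = (C + k)/(C + √6) (J(C, k) = (k + C)/(C + √2*√3) = (C + k)/(C + √6))
J(0, -1)*(-529) = ((0 - 1)/(0 + √6))*(-529) = (-1/√6)*(-529) = ((√6/6)*(-1))*(-529) = -√6/6*(-529) = 529*√6/6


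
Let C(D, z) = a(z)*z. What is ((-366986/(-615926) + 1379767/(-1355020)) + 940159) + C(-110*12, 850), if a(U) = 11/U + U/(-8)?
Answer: 354641979657043189/417296024260 ≈ 8.4986e+5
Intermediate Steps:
a(U) = 11/U - U/8 (a(U) = 11/U + U*(-⅛) = 11/U - U/8)
C(D, z) = z*(11/z - z/8) (C(D, z) = (11/z - z/8)*z = z*(11/z - z/8))
((-366986/(-615926) + 1379767/(-1355020)) + 940159) + C(-110*12, 850) = ((-366986/(-615926) + 1379767/(-1355020)) + 940159) + (11 - ⅛*850²) = ((-366986*(-1/615926) + 1379767*(-1/1355020)) + 940159) + (11 - ⅛*722500) = ((183493/307963 - 1379767/1355020) + 940159) + (11 - 180625/2) = (-176280499761/417296024260 + 940159) - 180603/2 = 392324436591757579/417296024260 - 180603/2 = 354641979657043189/417296024260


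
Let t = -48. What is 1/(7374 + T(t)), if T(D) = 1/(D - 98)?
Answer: 146/1076603 ≈ 0.00013561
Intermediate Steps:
T(D) = 1/(-98 + D)
1/(7374 + T(t)) = 1/(7374 + 1/(-98 - 48)) = 1/(7374 + 1/(-146)) = 1/(7374 - 1/146) = 1/(1076603/146) = 146/1076603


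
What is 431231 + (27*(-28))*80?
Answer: 370751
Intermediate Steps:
431231 + (27*(-28))*80 = 431231 - 756*80 = 431231 - 60480 = 370751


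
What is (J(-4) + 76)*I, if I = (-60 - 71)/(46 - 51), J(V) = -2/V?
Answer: 20043/10 ≈ 2004.3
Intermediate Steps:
I = 131/5 (I = -131/(-5) = -131*(-⅕) = 131/5 ≈ 26.200)
(J(-4) + 76)*I = (-2/(-4) + 76)*(131/5) = (-2*(-¼) + 76)*(131/5) = (½ + 76)*(131/5) = (153/2)*(131/5) = 20043/10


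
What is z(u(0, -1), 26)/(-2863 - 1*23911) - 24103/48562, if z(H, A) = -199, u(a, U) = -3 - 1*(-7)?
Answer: -158917471/325049747 ≈ -0.48890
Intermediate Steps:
u(a, U) = 4 (u(a, U) = -3 + 7 = 4)
z(u(0, -1), 26)/(-2863 - 1*23911) - 24103/48562 = -199/(-2863 - 1*23911) - 24103/48562 = -199/(-2863 - 23911) - 24103*1/48562 = -199/(-26774) - 24103/48562 = -199*(-1/26774) - 24103/48562 = 199/26774 - 24103/48562 = -158917471/325049747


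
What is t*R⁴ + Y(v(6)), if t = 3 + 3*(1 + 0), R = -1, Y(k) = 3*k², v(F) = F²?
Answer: 3894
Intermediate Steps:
t = 6 (t = 3 + 3*1 = 3 + 3 = 6)
t*R⁴ + Y(v(6)) = 6*(-1)⁴ + 3*(6²)² = 6*1 + 3*36² = 6 + 3*1296 = 6 + 3888 = 3894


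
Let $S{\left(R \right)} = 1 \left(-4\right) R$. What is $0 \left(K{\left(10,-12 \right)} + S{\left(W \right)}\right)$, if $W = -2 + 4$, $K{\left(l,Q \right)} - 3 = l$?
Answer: $0$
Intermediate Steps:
$K{\left(l,Q \right)} = 3 + l$
$W = 2$
$S{\left(R \right)} = - 4 R$
$0 \left(K{\left(10,-12 \right)} + S{\left(W \right)}\right) = 0 \left(\left(3 + 10\right) - 8\right) = 0 \left(13 - 8\right) = 0 \cdot 5 = 0$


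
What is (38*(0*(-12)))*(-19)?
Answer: 0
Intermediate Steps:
(38*(0*(-12)))*(-19) = (38*0)*(-19) = 0*(-19) = 0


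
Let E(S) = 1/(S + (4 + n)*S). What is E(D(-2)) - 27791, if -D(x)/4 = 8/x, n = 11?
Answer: -7114495/256 ≈ -27791.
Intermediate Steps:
D(x) = -32/x
E(S) = 1/(16*S) (E(S) = 1/(S + (4 + 11)*S) = 1/(S + 15*S) = 1/(16*S))
E(D(-2)) - 27791 = 1/(16*((-32/(-2)))) - 27791 = 1/(16*((-32*(-½)))) - 27791 = (1/16)/16 - 27791 = (1/16)*(1/16) - 27791 = 1/256 - 27791 = -7114495/256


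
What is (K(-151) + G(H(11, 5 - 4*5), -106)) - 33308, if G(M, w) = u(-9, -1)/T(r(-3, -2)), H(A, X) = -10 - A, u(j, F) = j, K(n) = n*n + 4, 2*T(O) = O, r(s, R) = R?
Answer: -10494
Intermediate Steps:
T(O) = O/2
K(n) = 4 + n² (K(n) = n² + 4 = 4 + n²)
G(M, w) = 9 (G(M, w) = -9/((½)*(-2)) = -9/(-1) = -9*(-1) = 9)
(K(-151) + G(H(11, 5 - 4*5), -106)) - 33308 = ((4 + (-151)²) + 9) - 33308 = ((4 + 22801) + 9) - 33308 = (22805 + 9) - 33308 = 22814 - 33308 = -10494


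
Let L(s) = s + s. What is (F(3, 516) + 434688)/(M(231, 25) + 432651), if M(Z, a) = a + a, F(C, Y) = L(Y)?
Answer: 435720/432701 ≈ 1.0070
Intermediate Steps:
L(s) = 2*s
F(C, Y) = 2*Y
M(Z, a) = 2*a
(F(3, 516) + 434688)/(M(231, 25) + 432651) = (2*516 + 434688)/(2*25 + 432651) = (1032 + 434688)/(50 + 432651) = 435720/432701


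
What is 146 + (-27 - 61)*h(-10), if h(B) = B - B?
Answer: 146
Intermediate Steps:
h(B) = 0
146 + (-27 - 61)*h(-10) = 146 + (-27 - 61)*0 = 146 - 88*0 = 146 + 0 = 146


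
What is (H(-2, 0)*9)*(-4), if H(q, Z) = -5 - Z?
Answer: 180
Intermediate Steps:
(H(-2, 0)*9)*(-4) = ((-5 - 1*0)*9)*(-4) = ((-5 + 0)*9)*(-4) = -5*9*(-4) = -45*(-4) = 180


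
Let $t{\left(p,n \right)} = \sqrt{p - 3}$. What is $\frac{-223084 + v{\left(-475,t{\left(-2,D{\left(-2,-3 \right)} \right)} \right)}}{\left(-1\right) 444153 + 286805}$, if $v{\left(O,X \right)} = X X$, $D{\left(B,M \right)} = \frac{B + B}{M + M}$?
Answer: $\frac{223089}{157348} \approx 1.4178$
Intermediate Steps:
$D{\left(B,M \right)} = \frac{B}{M}$ ($D{\left(B,M \right)} = \frac{2 B}{2 M} = 2 B \frac{1}{2 M} = \frac{B}{M}$)
$t{\left(p,n \right)} = \sqrt{-3 + p}$
$v{\left(O,X \right)} = X^{2}$
$\frac{-223084 + v{\left(-475,t{\left(-2,D{\left(-2,-3 \right)} \right)} \right)}}{\left(-1\right) 444153 + 286805} = \frac{-223084 + \left(\sqrt{-3 - 2}\right)^{2}}{\left(-1\right) 444153 + 286805} = \frac{-223084 + \left(\sqrt{-5}\right)^{2}}{-444153 + 286805} = \frac{-223084 + \left(i \sqrt{5}\right)^{2}}{-157348} = \left(-223084 - 5\right) \left(- \frac{1}{157348}\right) = \left(-223089\right) \left(- \frac{1}{157348}\right) = \frac{223089}{157348}$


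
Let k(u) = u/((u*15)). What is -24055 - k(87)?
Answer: -360826/15 ≈ -24055.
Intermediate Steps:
k(u) = 1/15 (k(u) = u/((15*u)) = u*(1/(15*u)) = 1/15)
-24055 - k(87) = -24055 - 1*1/15 = -24055 - 1/15 = -360826/15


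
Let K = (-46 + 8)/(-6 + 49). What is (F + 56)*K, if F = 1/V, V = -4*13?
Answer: -55309/1118 ≈ -49.471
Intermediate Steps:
V = -52
K = -38/43 ≈ -0.88372
F = -1/52 (F = 1/(-52) = -1/52 ≈ -0.019231)
(F + 56)*K = (-1/52 + 56)*(-38/43) = (2911/52)*(-38/43) = -55309/1118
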